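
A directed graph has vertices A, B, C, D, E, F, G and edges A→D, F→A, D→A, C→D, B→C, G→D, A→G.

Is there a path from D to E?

No

Explore from D.
Distance 1: reach A.
Distance 2: reach G.
The search from D is exhausted; no directed path reaches E.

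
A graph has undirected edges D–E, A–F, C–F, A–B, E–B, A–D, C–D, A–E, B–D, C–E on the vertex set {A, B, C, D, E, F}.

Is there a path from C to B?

Yes

Explore from C.
Distance 1: reach D, E, F.
Distance 2: reach A, B.
Found B.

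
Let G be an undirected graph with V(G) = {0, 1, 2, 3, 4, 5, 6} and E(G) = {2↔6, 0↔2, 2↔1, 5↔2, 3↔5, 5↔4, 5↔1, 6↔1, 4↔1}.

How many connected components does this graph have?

From 0: component {0, 1, 2, 3, 4, 5, 6}.
That's 1 component.

1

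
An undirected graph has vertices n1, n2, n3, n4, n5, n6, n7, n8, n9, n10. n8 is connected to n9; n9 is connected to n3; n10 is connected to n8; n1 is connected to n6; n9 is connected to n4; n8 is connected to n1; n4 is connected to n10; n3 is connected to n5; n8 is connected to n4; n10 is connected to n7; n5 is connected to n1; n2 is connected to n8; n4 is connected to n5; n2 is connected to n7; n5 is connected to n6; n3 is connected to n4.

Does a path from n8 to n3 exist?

Explore from n8.
Distance 1: reach n1, n2, n4, n9, n10.
Distance 2: reach n3, n5, n6, n7.
Found n3.

Yes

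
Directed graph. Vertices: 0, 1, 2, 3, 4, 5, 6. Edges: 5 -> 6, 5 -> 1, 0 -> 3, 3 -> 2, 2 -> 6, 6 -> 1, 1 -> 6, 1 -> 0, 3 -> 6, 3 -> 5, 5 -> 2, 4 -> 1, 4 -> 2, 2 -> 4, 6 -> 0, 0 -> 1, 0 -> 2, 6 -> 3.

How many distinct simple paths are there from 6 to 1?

6→0→1
6→0→2→4→1
6→0→3→2→4→1
6→0→3→5→1
6→0→3→5→2→4→1
6→1
6→3→2→4→1
6→3→5→1
6→3→5→2→4→1

9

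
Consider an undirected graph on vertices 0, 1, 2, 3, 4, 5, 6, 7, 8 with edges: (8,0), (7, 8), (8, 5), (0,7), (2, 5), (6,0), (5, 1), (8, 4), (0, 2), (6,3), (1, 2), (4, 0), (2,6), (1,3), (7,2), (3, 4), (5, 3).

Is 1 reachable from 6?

Yes

Explore from 6.
Distance 1: reach 0, 2, 3.
Distance 2: reach 1, 4, 5, 7, 8.
Found 1.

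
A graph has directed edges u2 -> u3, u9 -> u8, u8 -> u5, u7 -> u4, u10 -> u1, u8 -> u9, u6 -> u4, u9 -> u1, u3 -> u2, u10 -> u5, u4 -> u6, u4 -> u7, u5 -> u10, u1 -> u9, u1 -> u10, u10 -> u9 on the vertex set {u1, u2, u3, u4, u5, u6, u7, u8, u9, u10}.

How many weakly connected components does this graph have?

3

From u1: component {u1, u5, u8, u9, u10}.
From u2: component {u2, u3}.
From u4: component {u4, u6, u7}.
That's 3 components.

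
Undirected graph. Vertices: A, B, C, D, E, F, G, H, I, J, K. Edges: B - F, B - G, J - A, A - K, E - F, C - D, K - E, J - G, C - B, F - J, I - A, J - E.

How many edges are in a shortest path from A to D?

Distance 0: A.
Distance 1: I, J, K.
Distance 2: E, F, G.
Distance 3: B.
Distance 4: C.
Distance 5: D — contains D.

5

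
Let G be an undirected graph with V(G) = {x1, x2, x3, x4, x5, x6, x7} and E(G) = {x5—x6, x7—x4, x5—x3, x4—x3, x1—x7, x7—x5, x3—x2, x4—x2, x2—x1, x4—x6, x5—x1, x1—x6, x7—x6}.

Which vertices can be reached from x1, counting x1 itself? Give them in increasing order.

x1, x2, x3, x4, x5, x6, x7

Start at x1.
Its neighbours: x2, x5, x6, x7.
Then their neighbours: x3, x4.
Every vertex is now reached.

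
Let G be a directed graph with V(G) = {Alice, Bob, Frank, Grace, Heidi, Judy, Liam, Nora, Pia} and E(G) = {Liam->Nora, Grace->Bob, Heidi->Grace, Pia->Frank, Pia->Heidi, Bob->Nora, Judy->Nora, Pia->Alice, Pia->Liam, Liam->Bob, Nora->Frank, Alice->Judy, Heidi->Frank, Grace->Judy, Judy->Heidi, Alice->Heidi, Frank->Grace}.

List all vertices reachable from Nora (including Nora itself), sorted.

Bob, Frank, Grace, Heidi, Judy, Nora

Start at Nora.
Its neighbours: Frank.
Then their neighbours: Grace.
Then next layer: Bob, Judy.
Then next layer: Heidi.
Nothing further is reachable.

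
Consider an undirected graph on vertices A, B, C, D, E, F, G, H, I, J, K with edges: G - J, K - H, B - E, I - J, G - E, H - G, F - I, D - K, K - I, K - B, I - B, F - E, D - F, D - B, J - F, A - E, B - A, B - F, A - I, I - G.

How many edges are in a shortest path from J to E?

2

Distance 0: J.
Distance 1: F, G, I.
Distance 2: A, B, D, E, H, K — contains E.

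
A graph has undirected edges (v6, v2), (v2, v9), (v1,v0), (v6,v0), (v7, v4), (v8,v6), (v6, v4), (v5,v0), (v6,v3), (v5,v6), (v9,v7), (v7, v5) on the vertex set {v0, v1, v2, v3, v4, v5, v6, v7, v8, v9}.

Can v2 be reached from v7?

Explore from v7.
Distance 1: reach v4, v5, v9.
Distance 2: reach v0, v2, v6.
Found v2.

Yes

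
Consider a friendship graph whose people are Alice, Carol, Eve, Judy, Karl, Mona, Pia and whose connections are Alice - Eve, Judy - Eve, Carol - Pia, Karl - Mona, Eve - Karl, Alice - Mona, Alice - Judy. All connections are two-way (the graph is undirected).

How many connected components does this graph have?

2

From Alice: component {Alice, Eve, Judy, Karl, Mona}.
From Carol: component {Carol, Pia}.
That's 2 components.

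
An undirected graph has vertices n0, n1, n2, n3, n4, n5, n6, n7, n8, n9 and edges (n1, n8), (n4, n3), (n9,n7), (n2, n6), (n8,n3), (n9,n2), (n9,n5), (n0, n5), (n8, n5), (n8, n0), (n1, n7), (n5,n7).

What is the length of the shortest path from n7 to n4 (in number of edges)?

Distance 0: n7.
Distance 1: n1, n5, n9.
Distance 2: n0, n2, n8.
Distance 3: n3, n6.
Distance 4: n4 — contains n4.

4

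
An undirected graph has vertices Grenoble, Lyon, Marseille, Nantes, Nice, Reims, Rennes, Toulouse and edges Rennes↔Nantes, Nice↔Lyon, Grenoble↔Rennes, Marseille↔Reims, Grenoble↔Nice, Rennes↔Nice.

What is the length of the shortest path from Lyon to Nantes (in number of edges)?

Distance 0: Lyon.
Distance 1: Nice.
Distance 2: Grenoble, Rennes.
Distance 3: Nantes — contains Nantes.

3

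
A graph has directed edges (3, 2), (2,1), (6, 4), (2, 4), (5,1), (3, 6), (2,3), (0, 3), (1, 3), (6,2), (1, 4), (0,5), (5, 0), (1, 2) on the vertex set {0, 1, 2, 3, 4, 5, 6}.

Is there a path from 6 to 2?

Explore from 6.
Distance 1: reach 2, 4.
Found 2.

Yes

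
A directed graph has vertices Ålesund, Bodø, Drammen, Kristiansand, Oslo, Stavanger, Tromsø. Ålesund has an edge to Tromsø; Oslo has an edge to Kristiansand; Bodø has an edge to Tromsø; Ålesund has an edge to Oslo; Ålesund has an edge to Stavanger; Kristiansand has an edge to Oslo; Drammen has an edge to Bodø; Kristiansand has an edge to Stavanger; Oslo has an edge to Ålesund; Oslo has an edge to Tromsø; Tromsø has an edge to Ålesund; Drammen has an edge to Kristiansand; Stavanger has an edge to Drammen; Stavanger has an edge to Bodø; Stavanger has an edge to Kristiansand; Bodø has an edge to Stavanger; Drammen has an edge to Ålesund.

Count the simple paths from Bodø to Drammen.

3

Bodø→Stavanger→Drammen
Bodø→Tromsø→Ålesund→Oslo→Kristiansand→Stavanger→Drammen
Bodø→Tromsø→Ålesund→Stavanger→Drammen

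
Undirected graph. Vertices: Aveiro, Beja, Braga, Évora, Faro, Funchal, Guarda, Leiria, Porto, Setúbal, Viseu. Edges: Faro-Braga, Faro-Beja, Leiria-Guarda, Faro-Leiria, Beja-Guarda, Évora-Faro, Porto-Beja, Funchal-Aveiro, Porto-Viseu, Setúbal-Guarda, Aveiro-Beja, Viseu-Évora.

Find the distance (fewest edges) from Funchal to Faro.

Distance 0: Funchal.
Distance 1: Aveiro.
Distance 2: Beja.
Distance 3: Faro, Guarda, Porto — contains Faro.

3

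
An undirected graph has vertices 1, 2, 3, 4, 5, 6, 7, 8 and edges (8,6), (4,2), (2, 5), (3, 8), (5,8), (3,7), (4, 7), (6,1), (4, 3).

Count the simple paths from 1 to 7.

4

1–6–8–3–4–7
1–6–8–3–7
1–6–8–5–2–4–3–7
1–6–8–5–2–4–7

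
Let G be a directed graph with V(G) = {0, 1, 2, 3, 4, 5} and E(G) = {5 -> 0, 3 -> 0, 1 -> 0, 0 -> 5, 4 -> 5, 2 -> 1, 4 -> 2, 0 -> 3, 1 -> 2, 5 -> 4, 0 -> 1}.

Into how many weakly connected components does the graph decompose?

1

From 0: component {0, 1, 2, 3, 4, 5}.
That's 1 component.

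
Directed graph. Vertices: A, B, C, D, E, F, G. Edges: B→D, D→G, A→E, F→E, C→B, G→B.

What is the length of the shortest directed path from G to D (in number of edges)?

Distance 0: G.
Distance 1: B.
Distance 2: D — contains D.

2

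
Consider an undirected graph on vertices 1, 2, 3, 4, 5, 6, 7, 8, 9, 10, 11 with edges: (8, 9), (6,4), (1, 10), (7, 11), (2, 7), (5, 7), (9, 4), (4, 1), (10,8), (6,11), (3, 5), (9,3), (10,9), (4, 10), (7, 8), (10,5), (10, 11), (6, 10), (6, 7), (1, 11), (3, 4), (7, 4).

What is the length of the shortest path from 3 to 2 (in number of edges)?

3

Distance 0: 3.
Distance 1: 4, 5, 9.
Distance 2: 1, 6, 7, 8, 10.
Distance 3: 2, 11 — contains 2.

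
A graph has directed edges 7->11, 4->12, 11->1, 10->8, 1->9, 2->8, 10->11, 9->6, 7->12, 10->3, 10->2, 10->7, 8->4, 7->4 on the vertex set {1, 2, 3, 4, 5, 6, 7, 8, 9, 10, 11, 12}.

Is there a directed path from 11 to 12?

No

Explore from 11.
Distance 1: reach 1.
Distance 2: reach 9.
Distance 3: reach 6.
The search from 11 is exhausted; no directed path reaches 12.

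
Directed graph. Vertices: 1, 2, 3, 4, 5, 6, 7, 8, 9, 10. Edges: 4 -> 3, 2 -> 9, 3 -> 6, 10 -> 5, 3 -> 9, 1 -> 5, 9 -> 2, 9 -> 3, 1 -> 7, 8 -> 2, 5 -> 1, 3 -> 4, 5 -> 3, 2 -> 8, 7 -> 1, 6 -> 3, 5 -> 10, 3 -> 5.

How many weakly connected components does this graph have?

From 1: component {1, 2, 3, 4, 5, 6, 7, 8, 9, 10}.
That's 1 component.

1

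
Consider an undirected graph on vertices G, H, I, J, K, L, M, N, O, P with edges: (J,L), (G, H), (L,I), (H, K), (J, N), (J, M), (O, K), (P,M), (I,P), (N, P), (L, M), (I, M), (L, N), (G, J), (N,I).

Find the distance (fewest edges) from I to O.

Distance 0: I.
Distance 1: L, M, N, P.
Distance 2: J.
Distance 3: G.
Distance 4: H.
Distance 5: K.
Distance 6: O — contains O.

6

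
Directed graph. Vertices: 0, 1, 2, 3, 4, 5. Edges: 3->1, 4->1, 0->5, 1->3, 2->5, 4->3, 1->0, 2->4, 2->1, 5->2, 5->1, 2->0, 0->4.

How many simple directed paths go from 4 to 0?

4→1→0
4→3→1→0

2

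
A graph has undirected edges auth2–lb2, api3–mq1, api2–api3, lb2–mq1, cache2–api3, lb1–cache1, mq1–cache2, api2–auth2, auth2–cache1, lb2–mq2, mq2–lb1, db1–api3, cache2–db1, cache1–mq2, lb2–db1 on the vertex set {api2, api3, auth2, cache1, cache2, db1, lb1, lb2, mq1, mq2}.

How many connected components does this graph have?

From api2: component {api2, api3, auth2, cache1, cache2, db1, lb1, lb2, mq1, mq2}.
That's 1 component.

1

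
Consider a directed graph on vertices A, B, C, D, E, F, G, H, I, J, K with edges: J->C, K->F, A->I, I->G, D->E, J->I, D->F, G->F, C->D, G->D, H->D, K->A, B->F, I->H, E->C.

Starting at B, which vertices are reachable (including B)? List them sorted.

B, F

Start at B.
Its neighbours: F.
Nothing further is reachable.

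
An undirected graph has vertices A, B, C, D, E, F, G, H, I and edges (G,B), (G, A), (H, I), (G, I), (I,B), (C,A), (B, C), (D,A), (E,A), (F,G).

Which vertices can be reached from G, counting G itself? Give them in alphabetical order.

A, B, C, D, E, F, G, H, I

Start at G.
Its neighbours: A, B, F, I.
Then their neighbours: C, D, E, H.
Every vertex is now reached.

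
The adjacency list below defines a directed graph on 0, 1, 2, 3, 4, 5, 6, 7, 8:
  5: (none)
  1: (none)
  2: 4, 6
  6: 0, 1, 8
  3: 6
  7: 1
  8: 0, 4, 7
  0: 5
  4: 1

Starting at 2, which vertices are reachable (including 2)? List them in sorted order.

Start at 2.
Its neighbours: 4, 6.
Then their neighbours: 0, 1, 8.
Then next layer: 5, 7.
Nothing further is reachable.

0, 1, 2, 4, 5, 6, 7, 8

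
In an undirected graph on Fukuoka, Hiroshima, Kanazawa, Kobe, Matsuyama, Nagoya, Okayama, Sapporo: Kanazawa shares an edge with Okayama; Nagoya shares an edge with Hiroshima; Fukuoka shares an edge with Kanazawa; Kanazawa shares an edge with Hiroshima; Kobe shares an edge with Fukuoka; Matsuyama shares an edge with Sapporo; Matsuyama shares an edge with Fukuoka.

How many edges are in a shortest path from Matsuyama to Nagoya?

4

Distance 0: Matsuyama.
Distance 1: Fukuoka, Sapporo.
Distance 2: Kanazawa, Kobe.
Distance 3: Hiroshima, Okayama.
Distance 4: Nagoya — contains Nagoya.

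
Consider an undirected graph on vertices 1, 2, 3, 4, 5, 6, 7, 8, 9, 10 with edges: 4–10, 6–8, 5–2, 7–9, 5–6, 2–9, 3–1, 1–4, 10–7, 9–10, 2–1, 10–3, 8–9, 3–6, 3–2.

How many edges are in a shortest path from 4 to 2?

Distance 0: 4.
Distance 1: 1, 10.
Distance 2: 2, 3, 7, 9 — contains 2.

2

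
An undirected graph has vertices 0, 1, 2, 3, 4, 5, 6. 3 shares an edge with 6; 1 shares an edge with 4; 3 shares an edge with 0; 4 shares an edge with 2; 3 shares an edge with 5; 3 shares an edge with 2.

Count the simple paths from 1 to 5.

1

1–4–2–3–5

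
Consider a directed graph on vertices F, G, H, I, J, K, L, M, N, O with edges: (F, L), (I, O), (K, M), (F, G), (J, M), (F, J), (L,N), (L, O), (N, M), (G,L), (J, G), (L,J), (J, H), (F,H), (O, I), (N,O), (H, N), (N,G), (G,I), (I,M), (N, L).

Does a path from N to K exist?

No

Explore from N.
Distance 1: reach G, L, M, O.
Distance 2: reach I, J.
Distance 3: reach H.
The search from N is exhausted; no directed path reaches K.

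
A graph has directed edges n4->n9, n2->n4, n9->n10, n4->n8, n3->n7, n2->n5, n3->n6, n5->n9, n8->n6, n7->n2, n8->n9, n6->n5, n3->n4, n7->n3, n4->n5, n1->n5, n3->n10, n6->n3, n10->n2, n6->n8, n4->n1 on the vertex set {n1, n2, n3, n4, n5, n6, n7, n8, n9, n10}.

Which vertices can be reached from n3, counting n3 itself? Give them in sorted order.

n1, n2, n3, n4, n5, n6, n7, n8, n9, n10

Start at n3.
Its neighbours: n4, n6, n7, n10.
Then their neighbours: n1, n2, n5, n8, n9.
Every vertex is now reached.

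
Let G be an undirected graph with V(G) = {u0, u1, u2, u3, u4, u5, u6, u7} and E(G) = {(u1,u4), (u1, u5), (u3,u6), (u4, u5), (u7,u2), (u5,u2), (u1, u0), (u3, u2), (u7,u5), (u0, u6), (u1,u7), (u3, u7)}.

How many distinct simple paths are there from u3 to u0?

u3–u2–u5–u1–u0
u3–u2–u5–u4–u1–u0
u3–u2–u5–u7–u1–u0
u3–u2–u7–u1–u0
u3–u2–u7–u5–u1–u0
u3–u2–u7–u5–u4–u1–u0
u3–u6–u0
u3–u7–u1–u0
u3–u7–u2–u5–u1–u0
u3–u7–u2–u5–u4–u1–u0
u3–u7–u5–u1–u0
u3–u7–u5–u4–u1–u0

12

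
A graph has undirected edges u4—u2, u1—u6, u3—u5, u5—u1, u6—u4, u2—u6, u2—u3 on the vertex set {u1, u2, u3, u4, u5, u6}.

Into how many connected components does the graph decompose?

From u1: component {u1, u2, u3, u4, u5, u6}.
That's 1 component.

1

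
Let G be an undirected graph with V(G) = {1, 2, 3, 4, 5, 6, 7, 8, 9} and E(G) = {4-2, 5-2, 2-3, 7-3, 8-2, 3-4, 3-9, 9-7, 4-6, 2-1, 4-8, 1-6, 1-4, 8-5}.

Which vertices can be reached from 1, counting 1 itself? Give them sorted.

Start at 1.
Its neighbours: 2, 4, 6.
Then their neighbours: 3, 5, 8.
Then next layer: 7, 9.
Every vertex is now reached.

1, 2, 3, 4, 5, 6, 7, 8, 9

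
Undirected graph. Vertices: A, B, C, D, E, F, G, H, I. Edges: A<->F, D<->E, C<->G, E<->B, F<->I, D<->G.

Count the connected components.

From A: component {A, F, I}.
From B: component {B, C, D, E, G}.
From H: component {H}.
That's 3 components.

3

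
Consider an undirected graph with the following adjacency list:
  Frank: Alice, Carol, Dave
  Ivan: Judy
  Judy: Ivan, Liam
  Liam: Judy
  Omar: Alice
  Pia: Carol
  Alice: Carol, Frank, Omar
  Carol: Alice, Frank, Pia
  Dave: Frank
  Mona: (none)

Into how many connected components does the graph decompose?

From Alice: component {Alice, Carol, Dave, Frank, Omar, Pia}.
From Ivan: component {Ivan, Judy, Liam}.
From Mona: component {Mona}.
That's 3 components.

3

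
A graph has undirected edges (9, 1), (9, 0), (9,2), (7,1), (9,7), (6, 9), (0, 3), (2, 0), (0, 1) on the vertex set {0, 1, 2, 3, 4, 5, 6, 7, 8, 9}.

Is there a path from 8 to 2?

No

8 has no edges, so nothing is reachable from it.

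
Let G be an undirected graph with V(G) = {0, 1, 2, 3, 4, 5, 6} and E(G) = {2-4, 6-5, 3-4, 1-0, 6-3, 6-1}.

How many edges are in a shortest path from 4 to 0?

4

Distance 0: 4.
Distance 1: 2, 3.
Distance 2: 6.
Distance 3: 1, 5.
Distance 4: 0 — contains 0.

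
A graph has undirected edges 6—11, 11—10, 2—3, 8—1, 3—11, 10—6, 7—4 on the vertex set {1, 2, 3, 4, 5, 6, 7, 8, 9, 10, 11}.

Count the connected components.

From 1: component {1, 8}.
From 2: component {2, 3, 6, 10, 11}.
From 4: component {4, 7}.
From 5: component {5}.
From 9: component {9}.
That's 5 components.

5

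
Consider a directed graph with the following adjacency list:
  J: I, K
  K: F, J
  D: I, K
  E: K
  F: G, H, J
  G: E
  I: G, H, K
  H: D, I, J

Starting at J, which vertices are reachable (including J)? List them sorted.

D, E, F, G, H, I, J, K

Start at J.
Its neighbours: I, K.
Then their neighbours: F, G, H.
Then next layer: D, E.
Every vertex is now reached.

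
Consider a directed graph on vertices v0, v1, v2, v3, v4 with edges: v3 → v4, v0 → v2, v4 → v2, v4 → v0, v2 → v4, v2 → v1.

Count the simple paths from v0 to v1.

1

v0→v2→v1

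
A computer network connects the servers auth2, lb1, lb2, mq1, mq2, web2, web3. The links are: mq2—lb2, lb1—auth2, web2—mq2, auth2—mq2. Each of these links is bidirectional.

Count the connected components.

From auth2: component {auth2, lb1, lb2, mq2, web2}.
From mq1: component {mq1}.
From web3: component {web3}.
That's 3 components.

3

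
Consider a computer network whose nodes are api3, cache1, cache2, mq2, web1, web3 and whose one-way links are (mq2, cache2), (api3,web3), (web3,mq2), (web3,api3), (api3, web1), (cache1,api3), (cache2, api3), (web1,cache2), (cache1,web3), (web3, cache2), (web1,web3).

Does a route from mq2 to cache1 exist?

Explore from mq2.
Distance 1: reach cache2.
Distance 2: reach api3.
Distance 3: reach web1, web3.
The search from mq2 is exhausted; no directed path reaches cache1.

No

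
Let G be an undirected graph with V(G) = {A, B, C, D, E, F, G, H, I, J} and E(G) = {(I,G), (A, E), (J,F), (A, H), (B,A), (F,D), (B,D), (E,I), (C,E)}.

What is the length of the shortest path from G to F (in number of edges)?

Distance 0: G.
Distance 1: I.
Distance 2: E.
Distance 3: A, C.
Distance 4: B, H.
Distance 5: D.
Distance 6: F — contains F.

6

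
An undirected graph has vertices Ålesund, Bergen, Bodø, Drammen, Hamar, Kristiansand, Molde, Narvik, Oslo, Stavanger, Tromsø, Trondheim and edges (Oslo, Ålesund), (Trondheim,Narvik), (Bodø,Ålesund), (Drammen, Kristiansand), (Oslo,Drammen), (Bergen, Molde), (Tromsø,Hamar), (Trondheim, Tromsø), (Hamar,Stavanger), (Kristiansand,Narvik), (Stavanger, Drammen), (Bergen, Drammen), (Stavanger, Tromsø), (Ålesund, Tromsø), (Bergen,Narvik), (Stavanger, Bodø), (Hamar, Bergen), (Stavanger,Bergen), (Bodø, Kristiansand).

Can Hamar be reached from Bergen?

Explore from Bergen.
Distance 1: reach Drammen, Hamar, Molde, Narvik, Stavanger.
Found Hamar.

Yes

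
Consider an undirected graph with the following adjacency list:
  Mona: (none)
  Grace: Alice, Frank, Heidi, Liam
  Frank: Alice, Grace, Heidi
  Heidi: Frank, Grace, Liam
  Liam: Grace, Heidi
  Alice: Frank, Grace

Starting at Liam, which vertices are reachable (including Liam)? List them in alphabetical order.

Start at Liam.
Its neighbours: Grace, Heidi.
Then their neighbours: Alice, Frank.
Nothing further is reachable.

Alice, Frank, Grace, Heidi, Liam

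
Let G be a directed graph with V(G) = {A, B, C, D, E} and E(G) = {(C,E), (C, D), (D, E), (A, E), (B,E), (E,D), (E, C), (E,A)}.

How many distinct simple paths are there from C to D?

2

C→D
C→E→D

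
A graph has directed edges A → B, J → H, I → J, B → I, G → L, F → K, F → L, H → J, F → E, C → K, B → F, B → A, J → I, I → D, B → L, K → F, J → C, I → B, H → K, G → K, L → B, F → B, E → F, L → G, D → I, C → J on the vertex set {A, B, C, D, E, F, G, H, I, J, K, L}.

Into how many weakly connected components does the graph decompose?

From A: component {A, B, C, D, E, F, G, H, I, J, K, L}.
That's 1 component.

1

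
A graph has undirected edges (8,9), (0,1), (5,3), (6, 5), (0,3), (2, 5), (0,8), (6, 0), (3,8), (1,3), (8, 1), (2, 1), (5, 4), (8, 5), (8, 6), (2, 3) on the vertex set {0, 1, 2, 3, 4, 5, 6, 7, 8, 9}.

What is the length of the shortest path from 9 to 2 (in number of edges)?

3

Distance 0: 9.
Distance 1: 8.
Distance 2: 0, 1, 3, 5, 6.
Distance 3: 2, 4 — contains 2.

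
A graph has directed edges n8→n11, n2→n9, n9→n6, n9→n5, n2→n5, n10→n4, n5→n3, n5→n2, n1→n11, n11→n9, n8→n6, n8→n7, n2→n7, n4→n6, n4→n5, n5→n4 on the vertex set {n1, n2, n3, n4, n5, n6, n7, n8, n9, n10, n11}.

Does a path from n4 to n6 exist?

Yes

Explore from n4.
Distance 1: reach n5, n6.
Found n6.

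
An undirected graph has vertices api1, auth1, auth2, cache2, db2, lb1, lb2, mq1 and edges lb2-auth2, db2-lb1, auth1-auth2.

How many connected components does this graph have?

5

From api1: component {api1}.
From auth1: component {auth1, auth2, lb2}.
From cache2: component {cache2}.
From db2: component {db2, lb1}.
From mq1: component {mq1}.
That's 5 components.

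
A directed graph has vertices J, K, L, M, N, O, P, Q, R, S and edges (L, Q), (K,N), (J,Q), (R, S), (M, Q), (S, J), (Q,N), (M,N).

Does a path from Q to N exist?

Explore from Q.
Distance 1: reach N.
Found N.

Yes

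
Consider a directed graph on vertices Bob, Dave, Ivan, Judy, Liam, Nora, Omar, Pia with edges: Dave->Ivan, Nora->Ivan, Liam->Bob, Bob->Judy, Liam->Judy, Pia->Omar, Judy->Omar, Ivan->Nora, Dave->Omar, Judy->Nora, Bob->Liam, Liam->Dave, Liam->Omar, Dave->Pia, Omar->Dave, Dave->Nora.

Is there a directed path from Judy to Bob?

Explore from Judy.
Distance 1: reach Nora, Omar.
Distance 2: reach Dave, Ivan.
Distance 3: reach Pia.
The search from Judy is exhausted; no directed path reaches Bob.

No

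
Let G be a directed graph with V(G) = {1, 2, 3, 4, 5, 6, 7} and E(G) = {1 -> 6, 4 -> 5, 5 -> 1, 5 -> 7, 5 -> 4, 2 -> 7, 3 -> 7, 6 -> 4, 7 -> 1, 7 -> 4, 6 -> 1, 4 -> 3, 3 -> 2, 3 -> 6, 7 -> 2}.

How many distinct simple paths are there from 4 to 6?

4→3→2→7→1→6
4→3→6
4→3→7→1→6
4→5→1→6
4→5→7→1→6

5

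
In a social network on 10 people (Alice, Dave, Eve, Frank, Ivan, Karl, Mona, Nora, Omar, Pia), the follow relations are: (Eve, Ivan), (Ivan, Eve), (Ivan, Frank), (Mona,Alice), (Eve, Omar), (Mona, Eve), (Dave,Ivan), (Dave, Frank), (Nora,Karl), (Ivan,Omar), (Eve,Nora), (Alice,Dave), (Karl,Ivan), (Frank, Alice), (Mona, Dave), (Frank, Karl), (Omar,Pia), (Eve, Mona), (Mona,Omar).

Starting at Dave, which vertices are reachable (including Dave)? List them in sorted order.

Alice, Dave, Eve, Frank, Ivan, Karl, Mona, Nora, Omar, Pia

Start at Dave.
Its neighbours: Frank, Ivan.
Then their neighbours: Alice, Eve, Karl, Omar.
Then next layer: Mona, Nora, Pia.
Every vertex is now reached.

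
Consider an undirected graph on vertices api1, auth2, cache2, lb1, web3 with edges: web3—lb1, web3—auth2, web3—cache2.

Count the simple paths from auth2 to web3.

auth2–web3

1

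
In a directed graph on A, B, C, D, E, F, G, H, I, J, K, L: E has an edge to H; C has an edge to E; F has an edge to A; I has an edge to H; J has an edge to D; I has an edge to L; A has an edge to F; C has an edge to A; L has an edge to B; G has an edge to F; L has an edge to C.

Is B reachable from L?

Yes

Explore from L.
Distance 1: reach B, C.
Found B.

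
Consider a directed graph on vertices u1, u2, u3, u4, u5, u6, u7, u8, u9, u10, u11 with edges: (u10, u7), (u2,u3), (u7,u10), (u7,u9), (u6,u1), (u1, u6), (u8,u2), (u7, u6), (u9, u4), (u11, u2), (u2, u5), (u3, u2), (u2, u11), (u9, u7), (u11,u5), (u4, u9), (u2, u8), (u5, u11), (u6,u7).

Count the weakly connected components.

2

From u1: component {u1, u4, u6, u7, u9, u10}.
From u2: component {u2, u3, u5, u8, u11}.
That's 2 components.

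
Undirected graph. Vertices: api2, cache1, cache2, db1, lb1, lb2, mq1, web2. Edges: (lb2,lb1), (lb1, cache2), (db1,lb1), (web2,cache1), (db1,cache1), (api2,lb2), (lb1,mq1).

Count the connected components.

From api2: component {api2, cache1, cache2, db1, lb1, lb2, mq1, web2}.
That's 1 component.

1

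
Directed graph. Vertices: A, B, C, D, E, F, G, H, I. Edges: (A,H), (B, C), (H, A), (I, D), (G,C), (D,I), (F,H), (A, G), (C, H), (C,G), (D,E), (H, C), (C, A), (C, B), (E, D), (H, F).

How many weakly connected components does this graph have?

2

From A: component {A, B, C, F, G, H}.
From D: component {D, E, I}.
That's 2 components.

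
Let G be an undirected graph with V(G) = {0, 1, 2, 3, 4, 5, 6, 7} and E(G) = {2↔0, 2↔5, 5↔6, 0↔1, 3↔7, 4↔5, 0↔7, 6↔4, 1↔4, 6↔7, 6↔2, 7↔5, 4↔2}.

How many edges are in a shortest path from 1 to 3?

Distance 0: 1.
Distance 1: 0, 4.
Distance 2: 2, 5, 6, 7.
Distance 3: 3 — contains 3.

3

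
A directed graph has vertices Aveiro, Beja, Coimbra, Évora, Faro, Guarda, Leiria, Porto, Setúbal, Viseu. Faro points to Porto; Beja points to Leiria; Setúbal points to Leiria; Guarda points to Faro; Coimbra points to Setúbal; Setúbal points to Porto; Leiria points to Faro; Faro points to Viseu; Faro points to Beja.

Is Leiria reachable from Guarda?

Yes

Explore from Guarda.
Distance 1: reach Faro.
Distance 2: reach Beja, Porto, Viseu.
Distance 3: reach Leiria.
Found Leiria.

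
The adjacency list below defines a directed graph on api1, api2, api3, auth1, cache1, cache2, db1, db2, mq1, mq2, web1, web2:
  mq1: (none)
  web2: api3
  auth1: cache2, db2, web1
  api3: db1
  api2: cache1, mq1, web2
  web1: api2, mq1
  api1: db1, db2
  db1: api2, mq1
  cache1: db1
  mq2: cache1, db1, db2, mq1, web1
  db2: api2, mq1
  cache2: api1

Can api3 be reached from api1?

Yes

Explore from api1.
Distance 1: reach db1, db2.
Distance 2: reach api2, mq1.
Distance 3: reach cache1, web2.
Distance 4: reach api3.
Found api3.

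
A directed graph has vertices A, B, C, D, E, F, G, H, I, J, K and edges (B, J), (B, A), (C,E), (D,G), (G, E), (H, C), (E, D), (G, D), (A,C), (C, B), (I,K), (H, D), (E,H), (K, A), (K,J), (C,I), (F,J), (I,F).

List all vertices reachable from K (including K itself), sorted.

Start at K.
Its neighbours: A, J.
Then their neighbours: C.
Then next layer: B, E, I.
Then next layer: D, F, H.
Then next layer: G.
Every vertex is now reached.

A, B, C, D, E, F, G, H, I, J, K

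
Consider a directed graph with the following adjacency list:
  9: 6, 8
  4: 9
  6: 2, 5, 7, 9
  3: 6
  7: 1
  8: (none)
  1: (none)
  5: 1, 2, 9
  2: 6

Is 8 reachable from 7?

No

Explore from 7.
Distance 1: reach 1.
The search from 7 is exhausted; no directed path reaches 8.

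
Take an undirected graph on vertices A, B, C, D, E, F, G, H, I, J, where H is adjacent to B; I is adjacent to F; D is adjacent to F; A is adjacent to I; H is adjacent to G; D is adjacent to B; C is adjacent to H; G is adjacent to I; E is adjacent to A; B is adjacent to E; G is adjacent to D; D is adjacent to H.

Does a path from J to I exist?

No

J has no edges, so nothing is reachable from it.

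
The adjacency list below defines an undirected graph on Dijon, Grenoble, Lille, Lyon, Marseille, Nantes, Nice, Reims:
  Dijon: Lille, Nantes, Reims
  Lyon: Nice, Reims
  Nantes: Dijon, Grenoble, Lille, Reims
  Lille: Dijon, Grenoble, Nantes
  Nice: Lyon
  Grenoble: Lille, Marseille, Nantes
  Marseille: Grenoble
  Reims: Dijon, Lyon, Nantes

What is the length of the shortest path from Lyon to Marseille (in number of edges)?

Distance 0: Lyon.
Distance 1: Nice, Reims.
Distance 2: Dijon, Nantes.
Distance 3: Grenoble, Lille.
Distance 4: Marseille — contains Marseille.

4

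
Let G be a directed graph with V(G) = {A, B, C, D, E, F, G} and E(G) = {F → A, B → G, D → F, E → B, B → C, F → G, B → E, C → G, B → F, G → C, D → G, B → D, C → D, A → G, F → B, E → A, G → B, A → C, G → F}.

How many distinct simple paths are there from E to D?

E→A→C→D
E→A→C→G→B→D
E→A→C→G→F→B→D
E→A→G→B→C→D
E→A→G→B→D
E→A→G→C→D
E→A→G→F→B→C→D
E→A→G→F→B→D
E→B→C→D
E→B→D
E→B→F→A→C→D
E→B→F→A→G→C→D
E→B→F→G→C→D
E→B→G→C→D
E→B→G→F→A→C→D

15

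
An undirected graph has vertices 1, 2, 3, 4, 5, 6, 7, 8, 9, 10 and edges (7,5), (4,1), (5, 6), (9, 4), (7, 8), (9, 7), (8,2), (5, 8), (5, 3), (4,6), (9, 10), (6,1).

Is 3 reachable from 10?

Explore from 10.
Distance 1: reach 9.
Distance 2: reach 4, 7.
Distance 3: reach 1, 5, 6, 8.
Distance 4: reach 2, 3.
Found 3.

Yes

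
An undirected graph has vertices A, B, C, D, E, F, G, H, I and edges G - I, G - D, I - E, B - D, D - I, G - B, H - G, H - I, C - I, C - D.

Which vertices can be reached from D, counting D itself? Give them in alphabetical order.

Start at D.
Its neighbours: B, C, G, I.
Then their neighbours: E, H.
Nothing further is reachable.

B, C, D, E, G, H, I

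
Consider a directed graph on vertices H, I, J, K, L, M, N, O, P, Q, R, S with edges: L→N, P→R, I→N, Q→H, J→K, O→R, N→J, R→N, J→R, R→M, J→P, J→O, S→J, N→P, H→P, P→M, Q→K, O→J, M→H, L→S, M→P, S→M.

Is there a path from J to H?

Yes

Explore from J.
Distance 1: reach K, O, P, R.
Distance 2: reach M, N.
Distance 3: reach H.
Found H.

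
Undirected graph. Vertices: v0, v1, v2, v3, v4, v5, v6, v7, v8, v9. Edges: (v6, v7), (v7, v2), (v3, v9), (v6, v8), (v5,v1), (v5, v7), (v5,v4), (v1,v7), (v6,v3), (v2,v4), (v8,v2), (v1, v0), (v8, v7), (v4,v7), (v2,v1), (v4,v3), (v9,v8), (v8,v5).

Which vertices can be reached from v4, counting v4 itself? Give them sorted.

Start at v4.
Its neighbours: v2, v3, v5, v7.
Then their neighbours: v1, v6, v8, v9.
Then next layer: v0.
Every vertex is now reached.

v0, v1, v2, v3, v4, v5, v6, v7, v8, v9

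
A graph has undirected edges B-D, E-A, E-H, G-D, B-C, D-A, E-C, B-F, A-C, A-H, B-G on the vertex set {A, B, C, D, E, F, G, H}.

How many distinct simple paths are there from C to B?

7

C–A–D–B
C–A–D–G–B
C–B
C–E–A–D–B
C–E–A–D–G–B
C–E–H–A–D–B
C–E–H–A–D–G–B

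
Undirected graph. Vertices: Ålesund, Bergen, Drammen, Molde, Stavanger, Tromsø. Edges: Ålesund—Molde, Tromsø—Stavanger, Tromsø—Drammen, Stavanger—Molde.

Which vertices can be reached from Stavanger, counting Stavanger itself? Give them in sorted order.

Ålesund, Drammen, Molde, Stavanger, Tromsø

Start at Stavanger.
Its neighbours: Molde, Tromsø.
Then their neighbours: Ålesund, Drammen.
Nothing further is reachable.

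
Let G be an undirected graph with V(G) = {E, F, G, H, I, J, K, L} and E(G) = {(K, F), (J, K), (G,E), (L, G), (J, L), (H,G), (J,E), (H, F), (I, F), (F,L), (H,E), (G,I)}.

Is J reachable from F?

Yes

Explore from F.
Distance 1: reach H, I, K, L.
Distance 2: reach E, G, J.
Found J.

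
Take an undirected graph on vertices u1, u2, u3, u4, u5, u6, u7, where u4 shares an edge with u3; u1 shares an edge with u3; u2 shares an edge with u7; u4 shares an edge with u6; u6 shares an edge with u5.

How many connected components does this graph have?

2

From u1: component {u1, u3, u4, u5, u6}.
From u2: component {u2, u7}.
That's 2 components.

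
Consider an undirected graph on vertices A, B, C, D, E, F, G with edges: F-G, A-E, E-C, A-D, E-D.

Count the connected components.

3

From A: component {A, C, D, E}.
From B: component {B}.
From F: component {F, G}.
That's 3 components.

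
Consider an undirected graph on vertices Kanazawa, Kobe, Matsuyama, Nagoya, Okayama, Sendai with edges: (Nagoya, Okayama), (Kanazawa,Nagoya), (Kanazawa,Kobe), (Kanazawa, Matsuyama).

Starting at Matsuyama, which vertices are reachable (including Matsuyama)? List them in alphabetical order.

Kanazawa, Kobe, Matsuyama, Nagoya, Okayama

Start at Matsuyama.
Its neighbours: Kanazawa.
Then their neighbours: Kobe, Nagoya.
Then next layer: Okayama.
Nothing further is reachable.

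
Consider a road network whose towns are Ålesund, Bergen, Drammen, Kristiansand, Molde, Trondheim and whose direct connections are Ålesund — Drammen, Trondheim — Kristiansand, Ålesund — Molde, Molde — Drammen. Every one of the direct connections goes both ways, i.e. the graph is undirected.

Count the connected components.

3

From Ålesund: component {Ålesund, Drammen, Molde}.
From Bergen: component {Bergen}.
From Kristiansand: component {Kristiansand, Trondheim}.
That's 3 components.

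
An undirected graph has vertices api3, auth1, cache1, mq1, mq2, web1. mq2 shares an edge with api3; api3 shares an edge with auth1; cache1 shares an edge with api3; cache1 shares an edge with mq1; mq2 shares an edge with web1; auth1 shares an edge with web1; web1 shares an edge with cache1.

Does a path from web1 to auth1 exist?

Explore from web1.
Distance 1: reach auth1, cache1, mq2.
Found auth1.

Yes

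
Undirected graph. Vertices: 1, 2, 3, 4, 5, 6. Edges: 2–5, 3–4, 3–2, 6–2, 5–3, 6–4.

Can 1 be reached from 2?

No

Explore from 2.
Distance 1: reach 3, 5, 6.
Distance 2: reach 4.
The search is exhausted without reaching 1; it lies in a different component.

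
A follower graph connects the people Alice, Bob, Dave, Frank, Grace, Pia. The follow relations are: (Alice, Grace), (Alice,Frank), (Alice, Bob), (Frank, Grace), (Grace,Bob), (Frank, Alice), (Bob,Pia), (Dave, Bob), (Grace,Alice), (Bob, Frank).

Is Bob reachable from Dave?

Yes

Explore from Dave.
Distance 1: reach Bob.
Found Bob.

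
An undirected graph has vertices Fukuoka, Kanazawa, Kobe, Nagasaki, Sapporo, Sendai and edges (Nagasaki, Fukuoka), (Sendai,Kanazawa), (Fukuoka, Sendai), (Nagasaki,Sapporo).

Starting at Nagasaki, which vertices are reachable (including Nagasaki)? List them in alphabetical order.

Start at Nagasaki.
Its neighbours: Fukuoka, Sapporo.
Then their neighbours: Sendai.
Then next layer: Kanazawa.
Nothing further is reachable.

Fukuoka, Kanazawa, Nagasaki, Sapporo, Sendai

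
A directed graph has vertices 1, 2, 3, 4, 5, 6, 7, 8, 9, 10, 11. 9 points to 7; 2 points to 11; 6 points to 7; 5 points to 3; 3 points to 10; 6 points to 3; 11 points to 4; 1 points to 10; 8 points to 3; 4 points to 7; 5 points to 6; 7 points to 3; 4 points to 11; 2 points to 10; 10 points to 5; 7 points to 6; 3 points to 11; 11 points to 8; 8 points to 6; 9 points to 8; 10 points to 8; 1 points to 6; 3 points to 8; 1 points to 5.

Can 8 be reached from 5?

Yes

Explore from 5.
Distance 1: reach 3, 6.
Distance 2: reach 7, 8, 10, 11.
Found 8.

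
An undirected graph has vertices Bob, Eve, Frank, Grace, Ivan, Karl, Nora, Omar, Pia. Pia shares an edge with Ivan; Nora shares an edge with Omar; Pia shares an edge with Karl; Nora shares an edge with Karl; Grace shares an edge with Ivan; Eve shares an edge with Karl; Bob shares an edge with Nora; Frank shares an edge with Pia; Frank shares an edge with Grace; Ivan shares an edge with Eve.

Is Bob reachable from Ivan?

Explore from Ivan.
Distance 1: reach Eve, Grace, Pia.
Distance 2: reach Frank, Karl.
Distance 3: reach Nora.
Distance 4: reach Bob, Omar.
Found Bob.

Yes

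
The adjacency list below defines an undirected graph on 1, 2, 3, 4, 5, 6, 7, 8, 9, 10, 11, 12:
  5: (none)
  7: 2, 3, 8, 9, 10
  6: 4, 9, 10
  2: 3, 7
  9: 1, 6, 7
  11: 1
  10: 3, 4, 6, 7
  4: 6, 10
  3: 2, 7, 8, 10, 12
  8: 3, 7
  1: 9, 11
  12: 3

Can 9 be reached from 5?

No

5 has no edges, so nothing is reachable from it.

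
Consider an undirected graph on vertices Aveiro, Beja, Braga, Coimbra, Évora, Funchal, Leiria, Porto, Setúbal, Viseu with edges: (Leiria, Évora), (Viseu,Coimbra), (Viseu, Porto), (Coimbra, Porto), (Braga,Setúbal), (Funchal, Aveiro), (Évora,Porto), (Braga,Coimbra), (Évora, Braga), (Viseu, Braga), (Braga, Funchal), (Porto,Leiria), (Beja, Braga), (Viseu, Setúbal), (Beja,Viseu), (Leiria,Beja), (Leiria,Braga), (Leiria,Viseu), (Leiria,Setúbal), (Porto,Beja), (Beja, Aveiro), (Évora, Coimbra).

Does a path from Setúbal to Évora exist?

Yes

Explore from Setúbal.
Distance 1: reach Braga, Leiria, Viseu.
Distance 2: reach Beja, Coimbra, Évora, Funchal, Porto.
Found Évora.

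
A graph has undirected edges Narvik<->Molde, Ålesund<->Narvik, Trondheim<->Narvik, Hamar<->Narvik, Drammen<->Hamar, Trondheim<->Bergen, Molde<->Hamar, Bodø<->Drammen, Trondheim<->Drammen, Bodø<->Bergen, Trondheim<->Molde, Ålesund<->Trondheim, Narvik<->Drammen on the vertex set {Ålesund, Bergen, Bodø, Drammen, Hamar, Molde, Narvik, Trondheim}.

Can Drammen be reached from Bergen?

Explore from Bergen.
Distance 1: reach Bodø, Trondheim.
Distance 2: reach Ålesund, Drammen, Molde, Narvik.
Found Drammen.

Yes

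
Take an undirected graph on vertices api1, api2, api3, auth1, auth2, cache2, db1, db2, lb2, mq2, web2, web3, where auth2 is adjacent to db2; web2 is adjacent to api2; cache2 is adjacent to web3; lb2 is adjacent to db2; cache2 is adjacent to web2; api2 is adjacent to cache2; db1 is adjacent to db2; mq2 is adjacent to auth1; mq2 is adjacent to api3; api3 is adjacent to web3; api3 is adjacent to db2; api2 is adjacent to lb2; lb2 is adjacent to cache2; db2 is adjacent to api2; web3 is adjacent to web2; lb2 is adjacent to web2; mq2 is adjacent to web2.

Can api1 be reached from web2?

Explore from web2.
Distance 1: reach api2, cache2, lb2, mq2, web3.
Distance 2: reach api3, auth1, db2.
Distance 3: reach auth2, db1.
The search is exhausted without reaching api1; it lies in a different component.

No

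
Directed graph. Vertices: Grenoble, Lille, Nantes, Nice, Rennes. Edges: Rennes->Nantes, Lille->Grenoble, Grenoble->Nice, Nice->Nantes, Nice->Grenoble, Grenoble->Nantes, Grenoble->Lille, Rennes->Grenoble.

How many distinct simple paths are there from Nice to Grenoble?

1

Nice→Grenoble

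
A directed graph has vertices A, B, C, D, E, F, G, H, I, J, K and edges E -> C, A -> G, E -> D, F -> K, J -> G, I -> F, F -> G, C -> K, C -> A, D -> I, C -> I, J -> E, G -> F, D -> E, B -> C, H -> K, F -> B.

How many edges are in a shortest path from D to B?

Distance 0: D.
Distance 1: E, I.
Distance 2: C, F.
Distance 3: A, B, G, K — contains B.

3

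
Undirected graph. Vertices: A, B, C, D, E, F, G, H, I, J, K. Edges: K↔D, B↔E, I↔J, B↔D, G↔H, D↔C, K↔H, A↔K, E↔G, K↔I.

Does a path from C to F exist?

Explore from C.
Distance 1: reach D.
Distance 2: reach B, K.
Distance 3: reach A, E, H, I.
Distance 4: reach G, J.
The search is exhausted without reaching F; it lies in a different component.

No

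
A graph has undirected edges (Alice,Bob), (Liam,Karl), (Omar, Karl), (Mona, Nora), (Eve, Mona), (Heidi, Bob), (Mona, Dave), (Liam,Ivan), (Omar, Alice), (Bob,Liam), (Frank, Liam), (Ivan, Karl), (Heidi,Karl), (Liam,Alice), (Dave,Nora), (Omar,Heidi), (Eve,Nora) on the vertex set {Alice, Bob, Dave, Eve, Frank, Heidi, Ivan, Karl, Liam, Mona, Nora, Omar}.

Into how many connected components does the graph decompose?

From Alice: component {Alice, Bob, Frank, Heidi, Ivan, Karl, Liam, Omar}.
From Dave: component {Dave, Eve, Mona, Nora}.
That's 2 components.

2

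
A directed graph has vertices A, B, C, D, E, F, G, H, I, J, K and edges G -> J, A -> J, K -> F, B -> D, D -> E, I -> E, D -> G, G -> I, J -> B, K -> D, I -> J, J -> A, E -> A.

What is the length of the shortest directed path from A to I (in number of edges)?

5

Distance 0: A.
Distance 1: J.
Distance 2: B.
Distance 3: D.
Distance 4: E, G.
Distance 5: I — contains I.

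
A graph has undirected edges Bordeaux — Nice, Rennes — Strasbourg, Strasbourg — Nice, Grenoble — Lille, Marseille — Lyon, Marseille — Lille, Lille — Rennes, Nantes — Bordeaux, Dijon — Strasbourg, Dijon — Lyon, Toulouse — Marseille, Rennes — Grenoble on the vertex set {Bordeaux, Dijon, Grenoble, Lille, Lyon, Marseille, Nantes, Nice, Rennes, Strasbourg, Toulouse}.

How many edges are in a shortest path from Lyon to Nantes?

Distance 0: Lyon.
Distance 1: Dijon, Marseille.
Distance 2: Lille, Strasbourg, Toulouse.
Distance 3: Grenoble, Nice, Rennes.
Distance 4: Bordeaux.
Distance 5: Nantes — contains Nantes.

5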